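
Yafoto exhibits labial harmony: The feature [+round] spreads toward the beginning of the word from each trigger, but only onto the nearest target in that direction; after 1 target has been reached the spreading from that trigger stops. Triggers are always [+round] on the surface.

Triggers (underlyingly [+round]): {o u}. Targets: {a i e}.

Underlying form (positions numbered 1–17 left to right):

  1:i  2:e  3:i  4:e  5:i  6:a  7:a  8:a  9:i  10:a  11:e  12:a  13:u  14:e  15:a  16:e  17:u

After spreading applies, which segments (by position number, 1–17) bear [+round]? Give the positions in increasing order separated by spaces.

12 13 16 17

From /u/ at 13 leftward: 12 /a/ → [+round]; bound reached.
From /u/ at 17 leftward: 16 /e/ → [+round]; bound reached.
Targets with no active source: positions 1 2 3 4 5 6 7 8 9 10 11 14 15 stay [-round].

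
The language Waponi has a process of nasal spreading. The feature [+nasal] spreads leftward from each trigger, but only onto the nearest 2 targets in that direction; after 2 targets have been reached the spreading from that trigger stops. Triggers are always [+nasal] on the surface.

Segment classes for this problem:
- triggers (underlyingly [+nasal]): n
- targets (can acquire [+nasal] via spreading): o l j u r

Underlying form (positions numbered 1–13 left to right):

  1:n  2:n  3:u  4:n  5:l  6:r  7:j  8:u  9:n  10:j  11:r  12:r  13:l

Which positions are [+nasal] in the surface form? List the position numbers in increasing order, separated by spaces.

From /n/ at 1 leftward: word edge.
From /n/ at 2 leftward: 1 /n/ is itself a trigger — this domain ends here.
From /n/ at 4 leftward: 3 /u/ → [+nasal]; 2 /n/ is itself a trigger — this domain ends here.
From /n/ at 9 leftward: 8 /u/ → [+nasal]; 7 /j/ → [+nasal]; bound reached.
Targets with no active source: positions 5 6 10 11 12 13 stay [-nasal].

1 2 3 4 7 8 9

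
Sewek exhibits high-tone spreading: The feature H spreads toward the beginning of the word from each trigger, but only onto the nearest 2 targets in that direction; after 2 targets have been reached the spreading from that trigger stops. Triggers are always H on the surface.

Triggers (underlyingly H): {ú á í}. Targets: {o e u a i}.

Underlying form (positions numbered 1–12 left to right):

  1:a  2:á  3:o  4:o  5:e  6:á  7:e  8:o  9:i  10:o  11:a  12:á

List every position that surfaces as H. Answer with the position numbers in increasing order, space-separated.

1 2 4 5 6 10 11 12

From /á/ at 2 leftward: 1 /a/ → H; word edge.
From /á/ at 6 leftward: 5 /e/ → H; 4 /o/ → H; bound reached.
From /á/ at 12 leftward: 11 /a/ → H; 10 /o/ → H; bound reached.
Targets with no active source: positions 3 7 8 9 stay [-high tone].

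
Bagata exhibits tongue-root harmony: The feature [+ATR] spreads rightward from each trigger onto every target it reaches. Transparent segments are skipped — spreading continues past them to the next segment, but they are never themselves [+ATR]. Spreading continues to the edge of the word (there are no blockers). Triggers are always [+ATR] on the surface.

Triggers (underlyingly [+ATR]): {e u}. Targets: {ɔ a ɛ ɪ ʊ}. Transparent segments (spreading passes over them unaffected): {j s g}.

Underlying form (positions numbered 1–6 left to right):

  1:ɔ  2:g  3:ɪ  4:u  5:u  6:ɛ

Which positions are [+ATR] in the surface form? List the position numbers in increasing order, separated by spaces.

4 5 6

From /u/ at 4 rightward: 5 /u/ is itself a trigger — this domain ends here.
From /u/ at 5 rightward: 6 /ɛ/ → [+ATR]; word edge.
Targets with no active source: positions 1 3 stay [-ATR].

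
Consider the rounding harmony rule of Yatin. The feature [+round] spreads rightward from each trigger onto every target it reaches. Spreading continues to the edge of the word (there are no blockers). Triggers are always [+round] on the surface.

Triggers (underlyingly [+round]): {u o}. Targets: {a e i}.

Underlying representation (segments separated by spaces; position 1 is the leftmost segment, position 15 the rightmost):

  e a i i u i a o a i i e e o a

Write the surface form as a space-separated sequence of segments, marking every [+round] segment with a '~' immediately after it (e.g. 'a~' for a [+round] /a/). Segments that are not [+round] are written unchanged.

e a i i u~ i~ a~ o~ a~ i~ i~ e~ e~ o~ a~

From /u/ at 5 rightward: 6 /i/ → [+round]; 7 /a/ → [+round]; 8 /o/ is itself a trigger — this domain ends here.
From /o/ at 8 rightward: 9 /a/ → [+round]; 10 /i/ → [+round]; 11 /i/ → [+round]; 12 /e/ → [+round]; 13 /e/ → [+round]; 14 /o/ is itself a trigger — this domain ends here.
From /o/ at 14 rightward: 15 /a/ → [+round]; word edge.
Targets with no active source: positions 1 2 3 4 stay [-round].
[+round] positions on the surface: 5 6 7 8 9 10 11 12 13 14 15.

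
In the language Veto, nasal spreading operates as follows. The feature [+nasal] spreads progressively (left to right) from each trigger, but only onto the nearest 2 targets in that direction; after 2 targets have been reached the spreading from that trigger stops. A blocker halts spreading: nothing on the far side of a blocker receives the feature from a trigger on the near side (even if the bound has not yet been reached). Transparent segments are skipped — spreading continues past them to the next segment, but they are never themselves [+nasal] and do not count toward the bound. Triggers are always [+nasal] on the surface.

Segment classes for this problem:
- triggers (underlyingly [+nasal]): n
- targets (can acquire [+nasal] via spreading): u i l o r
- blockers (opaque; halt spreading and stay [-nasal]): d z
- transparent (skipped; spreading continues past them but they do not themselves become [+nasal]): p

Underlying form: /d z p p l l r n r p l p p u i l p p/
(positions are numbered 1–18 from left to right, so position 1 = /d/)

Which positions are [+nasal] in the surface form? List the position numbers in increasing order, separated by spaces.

From /n/ at 8 rightward: 9 /r/ → [+nasal]; 10 /p/ transparent; 11 /l/ → [+nasal]; bound reached.
Targets with no active source: positions 5 6 7 14 15 16 stay [-nasal].

8 9 11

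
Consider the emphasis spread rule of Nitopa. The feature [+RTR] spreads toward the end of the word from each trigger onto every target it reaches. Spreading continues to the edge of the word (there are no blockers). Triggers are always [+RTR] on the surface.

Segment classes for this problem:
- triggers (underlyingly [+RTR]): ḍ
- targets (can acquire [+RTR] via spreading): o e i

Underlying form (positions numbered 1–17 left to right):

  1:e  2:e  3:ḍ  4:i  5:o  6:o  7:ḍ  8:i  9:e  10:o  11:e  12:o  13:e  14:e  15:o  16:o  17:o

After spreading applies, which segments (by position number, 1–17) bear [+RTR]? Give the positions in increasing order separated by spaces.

From /ḍ/ at 3 rightward: 4 /i/ → [+RTR]; 5 /o/ → [+RTR]; 6 /o/ → [+RTR]; 7 /ḍ/ is itself a trigger — this domain ends here.
From /ḍ/ at 7 rightward: 8 /i/ → [+RTR]; 9 /e/ → [+RTR]; 10 /o/ → [+RTR]; 11 /e/ → [+RTR]; 12 /o/ → [+RTR]; 13 /e/ → [+RTR]; 14 /e/ → [+RTR]; 15 /o/ → [+RTR]; 16 /o/ → [+RTR]; 17 /o/ → [+RTR]; word edge.
Targets with no active source: positions 1 2 stay [-emphatic].

3 4 5 6 7 8 9 10 11 12 13 14 15 16 17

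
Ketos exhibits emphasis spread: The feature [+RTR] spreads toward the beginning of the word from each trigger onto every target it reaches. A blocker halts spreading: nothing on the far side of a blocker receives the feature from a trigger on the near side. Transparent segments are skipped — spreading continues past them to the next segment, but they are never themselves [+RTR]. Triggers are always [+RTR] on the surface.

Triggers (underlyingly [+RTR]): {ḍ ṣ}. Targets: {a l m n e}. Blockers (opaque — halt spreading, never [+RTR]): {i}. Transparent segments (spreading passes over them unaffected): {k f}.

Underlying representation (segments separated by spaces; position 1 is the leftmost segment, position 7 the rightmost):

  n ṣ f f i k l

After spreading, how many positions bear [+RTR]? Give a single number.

From /ṣ/ at 2 leftward: 1 /n/ → [+RTR]; word edge.
Target with no active source: position 7 stays [-emphatic].
[+RTR] positions on the surface: 1 2.

2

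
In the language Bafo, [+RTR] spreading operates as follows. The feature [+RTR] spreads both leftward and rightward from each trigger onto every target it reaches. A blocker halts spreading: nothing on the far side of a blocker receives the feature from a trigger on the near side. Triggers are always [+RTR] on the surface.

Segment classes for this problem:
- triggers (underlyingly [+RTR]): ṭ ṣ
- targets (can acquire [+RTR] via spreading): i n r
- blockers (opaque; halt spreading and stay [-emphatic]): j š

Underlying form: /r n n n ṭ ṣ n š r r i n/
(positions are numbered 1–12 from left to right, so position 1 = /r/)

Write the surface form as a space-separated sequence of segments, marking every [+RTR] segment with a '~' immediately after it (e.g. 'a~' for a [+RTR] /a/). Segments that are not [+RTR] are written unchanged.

From /ṭ/ at 5 rightward: 6 /ṣ/ is itself a trigger — this domain ends here.
From /ṭ/ at 5 leftward: 4 /n/ → [+RTR]; 3 /n/ → [+RTR]; 2 /n/ → [+RTR]; 1 /r/ → [+RTR]; word edge.
From /ṣ/ at 6 rightward: 7 /n/ → [+RTR]; 8 /š/ blocks.
From /ṣ/ at 6 leftward: 5 /ṭ/ is itself a trigger — this domain ends here.
Targets with no active source: positions 9 10 11 12 stay [-emphatic].
[+RTR] positions on the surface: 1 2 3 4 5 6 7.

r~ n~ n~ n~ ṭ~ ṣ~ n~ š r r i n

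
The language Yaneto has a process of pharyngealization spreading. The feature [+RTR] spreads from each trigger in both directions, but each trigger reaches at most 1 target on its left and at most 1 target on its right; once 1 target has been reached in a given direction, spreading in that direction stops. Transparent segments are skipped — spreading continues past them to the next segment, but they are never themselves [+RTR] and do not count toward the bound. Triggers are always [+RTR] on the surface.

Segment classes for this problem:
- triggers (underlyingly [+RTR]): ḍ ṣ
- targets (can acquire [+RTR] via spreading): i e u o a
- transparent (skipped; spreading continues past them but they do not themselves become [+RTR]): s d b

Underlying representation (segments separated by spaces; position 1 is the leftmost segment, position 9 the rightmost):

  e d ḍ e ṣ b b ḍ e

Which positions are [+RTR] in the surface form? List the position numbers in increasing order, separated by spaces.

1 3 4 5 8 9

From /ḍ/ at 3 rightward: 4 /e/ → [+RTR]; bound reached.
From /ḍ/ at 3 leftward: 2 /d/ transparent; 1 /e/ → [+RTR]; bound reached.
From /ṣ/ at 5 rightward: 6 /b/ transparent; 7 /b/ transparent; 8 /ḍ/ is itself a trigger — this domain ends here.
From /ṣ/ at 5 leftward: 4 /e/ → [+RTR]; bound reached.
From /ḍ/ at 8 rightward: 9 /e/ → [+RTR]; bound reached.
From /ḍ/ at 8 leftward: 7 /b/ transparent; 6 /b/ transparent; 5 /ṣ/ is itself a trigger — this domain ends here.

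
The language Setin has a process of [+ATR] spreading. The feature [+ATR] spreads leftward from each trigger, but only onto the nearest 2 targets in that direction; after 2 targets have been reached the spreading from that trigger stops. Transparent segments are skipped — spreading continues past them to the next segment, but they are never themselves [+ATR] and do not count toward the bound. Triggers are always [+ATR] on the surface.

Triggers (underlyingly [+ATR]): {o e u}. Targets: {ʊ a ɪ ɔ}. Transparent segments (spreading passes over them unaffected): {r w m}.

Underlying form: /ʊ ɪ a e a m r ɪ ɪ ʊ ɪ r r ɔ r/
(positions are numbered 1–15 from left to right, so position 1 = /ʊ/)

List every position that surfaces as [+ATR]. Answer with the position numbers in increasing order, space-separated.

2 3 4

From /e/ at 4 leftward: 3 /a/ → [+ATR]; 2 /ɪ/ → [+ATR]; bound reached.
Targets with no active source: positions 1 5 8 9 10 11 14 stay [-ATR].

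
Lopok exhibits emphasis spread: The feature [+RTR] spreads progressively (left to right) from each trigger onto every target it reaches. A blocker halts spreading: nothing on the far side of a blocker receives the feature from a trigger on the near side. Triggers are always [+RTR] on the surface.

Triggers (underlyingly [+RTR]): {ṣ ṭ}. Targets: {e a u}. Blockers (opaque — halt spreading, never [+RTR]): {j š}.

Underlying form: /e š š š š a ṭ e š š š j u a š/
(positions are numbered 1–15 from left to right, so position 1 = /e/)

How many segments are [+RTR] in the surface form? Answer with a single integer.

From /ṭ/ at 7 rightward: 8 /e/ → [+RTR]; 9 /š/ blocks.
Targets with no active source: positions 1 6 13 14 stay [-emphatic].
[+RTR] positions on the surface: 7 8.

2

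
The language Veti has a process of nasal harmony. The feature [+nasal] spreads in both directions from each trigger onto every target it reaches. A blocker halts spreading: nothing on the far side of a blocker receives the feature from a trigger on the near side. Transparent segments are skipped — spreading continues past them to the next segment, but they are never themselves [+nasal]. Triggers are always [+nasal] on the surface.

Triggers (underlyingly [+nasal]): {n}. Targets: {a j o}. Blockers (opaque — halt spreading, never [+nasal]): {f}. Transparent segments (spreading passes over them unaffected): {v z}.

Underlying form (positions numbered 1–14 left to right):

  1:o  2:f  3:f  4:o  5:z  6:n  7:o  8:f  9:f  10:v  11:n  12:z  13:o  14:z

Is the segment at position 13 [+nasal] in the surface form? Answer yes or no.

yes

From /n/ at 6 rightward: 7 /o/ → [+nasal]; 8 /f/ blocks.
From /n/ at 6 leftward: 5 /z/ transparent; 4 /o/ → [+nasal]; 3 /f/ blocks.
From /n/ at 11 rightward: 12 /z/ transparent; 13 /o/ → [+nasal]; 14 /z/ transparent; word edge.
From /n/ at 11 leftward: 10 /v/ transparent; 9 /f/ blocks.
Target with no active source: position 1 stays [-nasal].
[+nasal] positions on the surface: 4 6 7 11 13.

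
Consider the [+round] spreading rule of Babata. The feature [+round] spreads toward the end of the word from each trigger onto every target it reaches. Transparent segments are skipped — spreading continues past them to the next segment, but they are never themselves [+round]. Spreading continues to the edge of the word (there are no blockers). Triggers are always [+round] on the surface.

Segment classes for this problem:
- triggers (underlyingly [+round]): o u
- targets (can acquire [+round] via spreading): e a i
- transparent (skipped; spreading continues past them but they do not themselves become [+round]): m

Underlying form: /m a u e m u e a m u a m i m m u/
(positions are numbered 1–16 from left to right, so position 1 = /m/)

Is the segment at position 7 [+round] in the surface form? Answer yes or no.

From /u/ at 3 rightward: 4 /e/ → [+round]; 5 /m/ transparent; 6 /u/ is itself a trigger — this domain ends here.
From /u/ at 6 rightward: 7 /e/ → [+round]; 8 /a/ → [+round]; 9 /m/ transparent; 10 /u/ is itself a trigger — this domain ends here.
From /u/ at 10 rightward: 11 /a/ → [+round]; 12 /m/ transparent; 13 /i/ → [+round]; 14 /m/ transparent; 15 /m/ transparent; 16 /u/ is itself a trigger — this domain ends here.
From /u/ at 16 rightward: word edge.
Target with no active source: position 2 stays [-round].
[+round] positions on the surface: 3 4 6 7 8 10 11 13 16.

yes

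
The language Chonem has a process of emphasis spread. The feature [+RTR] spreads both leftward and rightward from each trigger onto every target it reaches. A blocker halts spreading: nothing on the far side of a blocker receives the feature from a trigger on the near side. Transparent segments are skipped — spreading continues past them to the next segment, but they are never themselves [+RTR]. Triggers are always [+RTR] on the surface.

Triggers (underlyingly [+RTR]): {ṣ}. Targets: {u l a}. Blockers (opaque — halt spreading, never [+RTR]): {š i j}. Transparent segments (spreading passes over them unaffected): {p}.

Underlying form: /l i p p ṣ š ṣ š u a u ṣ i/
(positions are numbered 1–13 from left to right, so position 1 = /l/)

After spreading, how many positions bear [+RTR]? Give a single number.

From /ṣ/ at 5 rightward: 6 /š/ blocks.
From /ṣ/ at 5 leftward: 4 /p/ transparent; 3 /p/ transparent; 2 /i/ blocks.
From /ṣ/ at 7 rightward: 8 /š/ blocks.
From /ṣ/ at 7 leftward: 6 /š/ blocks.
From /ṣ/ at 12 rightward: 13 /i/ blocks.
From /ṣ/ at 12 leftward: 11 /u/ → [+RTR]; 10 /a/ → [+RTR]; 9 /u/ → [+RTR]; 8 /š/ blocks.
Target with no active source: position 1 stays [-emphatic].
[+RTR] positions on the surface: 5 7 9 10 11 12.

6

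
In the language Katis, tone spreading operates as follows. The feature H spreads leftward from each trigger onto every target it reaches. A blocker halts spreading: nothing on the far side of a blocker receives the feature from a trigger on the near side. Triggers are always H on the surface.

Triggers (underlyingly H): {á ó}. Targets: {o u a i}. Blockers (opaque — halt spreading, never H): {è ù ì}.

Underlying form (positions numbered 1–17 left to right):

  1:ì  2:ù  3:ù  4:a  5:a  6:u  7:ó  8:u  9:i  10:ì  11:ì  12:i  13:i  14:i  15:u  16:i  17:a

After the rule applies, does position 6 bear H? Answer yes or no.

yes

From /ó/ at 7 leftward: 6 /u/ → H; 5 /a/ → H; 4 /a/ → H; 3 /ù/ blocks.
Targets with no active source: positions 8 9 12 13 14 15 16 17 stay [-high tone].
H positions on the surface: 4 5 6 7.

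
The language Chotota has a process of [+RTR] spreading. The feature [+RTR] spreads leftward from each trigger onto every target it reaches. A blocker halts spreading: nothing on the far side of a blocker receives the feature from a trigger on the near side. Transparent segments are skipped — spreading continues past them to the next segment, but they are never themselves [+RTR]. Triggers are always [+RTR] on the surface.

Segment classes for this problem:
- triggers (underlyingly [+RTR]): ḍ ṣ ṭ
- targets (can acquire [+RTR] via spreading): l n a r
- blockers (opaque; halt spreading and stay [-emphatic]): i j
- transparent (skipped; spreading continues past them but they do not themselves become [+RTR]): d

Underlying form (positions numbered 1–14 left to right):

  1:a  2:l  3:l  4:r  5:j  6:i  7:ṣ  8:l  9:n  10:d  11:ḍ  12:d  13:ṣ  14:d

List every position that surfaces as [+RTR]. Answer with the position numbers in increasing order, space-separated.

7 8 9 11 13

From /ṣ/ at 7 leftward: 6 /i/ blocks.
From /ḍ/ at 11 leftward: 10 /d/ transparent; 9 /n/ → [+RTR]; 8 /l/ → [+RTR]; 7 /ṣ/ is itself a trigger — this domain ends here.
From /ṣ/ at 13 leftward: 12 /d/ transparent; 11 /ḍ/ is itself a trigger — this domain ends here.
Targets with no active source: positions 1 2 3 4 stay [-emphatic].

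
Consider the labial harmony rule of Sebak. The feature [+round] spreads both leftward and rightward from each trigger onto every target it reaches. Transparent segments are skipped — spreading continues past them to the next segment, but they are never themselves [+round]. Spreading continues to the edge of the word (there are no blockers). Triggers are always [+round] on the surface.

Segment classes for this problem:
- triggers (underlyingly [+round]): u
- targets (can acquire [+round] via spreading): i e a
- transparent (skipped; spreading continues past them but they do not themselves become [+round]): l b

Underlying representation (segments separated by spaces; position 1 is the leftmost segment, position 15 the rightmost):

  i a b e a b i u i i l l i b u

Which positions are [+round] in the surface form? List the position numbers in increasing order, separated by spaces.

1 2 4 5 7 8 9 10 13 15

From /u/ at 8 rightward: 9 /i/ → [+round]; 10 /i/ → [+round]; 11 /l/ transparent; 12 /l/ transparent; 13 /i/ → [+round]; 14 /b/ transparent; 15 /u/ is itself a trigger — this domain ends here.
From /u/ at 8 leftward: 7 /i/ → [+round]; 6 /b/ transparent; 5 /a/ → [+round]; 4 /e/ → [+round]; 3 /b/ transparent; 2 /a/ → [+round]; 1 /i/ → [+round]; word edge.
From /u/ at 15 rightward: word edge.
From /u/ at 15 leftward: 14 /b/ transparent; 13 /i/ → [+round]; 12 /l/ transparent; 11 /l/ transparent; 10 /i/ → [+round]; 9 /i/ → [+round]; 8 /u/ is itself a trigger — this domain ends here.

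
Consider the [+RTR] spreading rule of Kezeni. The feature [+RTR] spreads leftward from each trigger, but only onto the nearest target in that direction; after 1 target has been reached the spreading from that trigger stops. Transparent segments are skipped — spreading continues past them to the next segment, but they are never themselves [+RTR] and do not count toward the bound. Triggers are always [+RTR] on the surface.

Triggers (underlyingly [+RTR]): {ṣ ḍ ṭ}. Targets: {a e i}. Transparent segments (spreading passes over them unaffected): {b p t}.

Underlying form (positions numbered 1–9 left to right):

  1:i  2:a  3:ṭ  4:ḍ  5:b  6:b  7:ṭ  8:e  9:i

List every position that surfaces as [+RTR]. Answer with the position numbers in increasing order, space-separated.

From /ṭ/ at 3 leftward: 2 /a/ → [+RTR]; bound reached.
From /ḍ/ at 4 leftward: 3 /ṭ/ is itself a trigger — this domain ends here.
From /ṭ/ at 7 leftward: 6 /b/ transparent; 5 /b/ transparent; 4 /ḍ/ is itself a trigger — this domain ends here.
Targets with no active source: positions 1 8 9 stay [-emphatic].

2 3 4 7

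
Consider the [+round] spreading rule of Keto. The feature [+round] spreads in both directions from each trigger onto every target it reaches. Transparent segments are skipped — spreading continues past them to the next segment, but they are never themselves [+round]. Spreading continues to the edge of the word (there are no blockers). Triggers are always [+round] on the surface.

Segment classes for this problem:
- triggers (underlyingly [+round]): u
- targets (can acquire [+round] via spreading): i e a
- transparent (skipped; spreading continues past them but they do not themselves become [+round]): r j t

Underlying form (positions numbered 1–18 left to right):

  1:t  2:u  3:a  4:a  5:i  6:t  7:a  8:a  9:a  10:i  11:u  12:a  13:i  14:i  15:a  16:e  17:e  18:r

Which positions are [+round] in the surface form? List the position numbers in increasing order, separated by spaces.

From /u/ at 2 rightward: 3 /a/ → [+round]; 4 /a/ → [+round]; 5 /i/ → [+round]; 6 /t/ transparent; 7 /a/ → [+round]; 8 /a/ → [+round]; 9 /a/ → [+round]; 10 /i/ → [+round]; 11 /u/ is itself a trigger — this domain ends here.
From /u/ at 2 leftward: 1 /t/ transparent; word edge.
From /u/ at 11 rightward: 12 /a/ → [+round]; 13 /i/ → [+round]; 14 /i/ → [+round]; 15 /a/ → [+round]; 16 /e/ → [+round]; 17 /e/ → [+round]; 18 /r/ transparent; word edge.
From /u/ at 11 leftward: 10 /i/ → [+round]; 9 /a/ → [+round]; 8 /a/ → [+round]; 7 /a/ → [+round]; 6 /t/ transparent; 5 /i/ → [+round]; 4 /a/ → [+round]; 3 /a/ → [+round]; 2 /u/ is itself a trigger — this domain ends here.

2 3 4 5 7 8 9 10 11 12 13 14 15 16 17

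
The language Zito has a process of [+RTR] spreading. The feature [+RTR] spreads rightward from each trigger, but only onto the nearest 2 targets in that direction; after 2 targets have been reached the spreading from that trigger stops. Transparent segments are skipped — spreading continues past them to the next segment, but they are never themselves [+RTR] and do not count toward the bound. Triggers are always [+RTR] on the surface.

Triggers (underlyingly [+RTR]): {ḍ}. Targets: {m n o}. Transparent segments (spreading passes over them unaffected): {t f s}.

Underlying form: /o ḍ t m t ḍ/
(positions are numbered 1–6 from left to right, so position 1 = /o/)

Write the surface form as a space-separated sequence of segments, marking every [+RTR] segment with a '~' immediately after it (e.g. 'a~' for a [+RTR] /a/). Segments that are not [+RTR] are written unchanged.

From /ḍ/ at 2 rightward: 3 /t/ transparent; 4 /m/ → [+RTR]; 5 /t/ transparent; 6 /ḍ/ is itself a trigger — this domain ends here.
From /ḍ/ at 6 rightward: word edge.
Target with no active source: position 1 stays [-emphatic].
[+RTR] positions on the surface: 2 4 6.

o ḍ~ t m~ t ḍ~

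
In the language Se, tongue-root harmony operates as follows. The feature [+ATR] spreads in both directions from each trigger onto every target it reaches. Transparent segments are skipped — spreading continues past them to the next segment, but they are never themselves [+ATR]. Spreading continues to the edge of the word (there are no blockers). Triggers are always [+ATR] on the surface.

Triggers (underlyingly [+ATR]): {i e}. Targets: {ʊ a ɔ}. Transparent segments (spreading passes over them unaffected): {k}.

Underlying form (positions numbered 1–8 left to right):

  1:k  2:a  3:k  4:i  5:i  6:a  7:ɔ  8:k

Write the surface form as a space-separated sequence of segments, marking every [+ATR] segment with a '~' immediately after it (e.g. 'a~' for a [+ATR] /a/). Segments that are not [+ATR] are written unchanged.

From /i/ at 4 rightward: 5 /i/ is itself a trigger — this domain ends here.
From /i/ at 4 leftward: 3 /k/ transparent; 2 /a/ → [+ATR]; 1 /k/ transparent; word edge.
From /i/ at 5 rightward: 6 /a/ → [+ATR]; 7 /ɔ/ → [+ATR]; 8 /k/ transparent; word edge.
From /i/ at 5 leftward: 4 /i/ is itself a trigger — this domain ends here.
[+ATR] positions on the surface: 2 4 5 6 7.

k a~ k i~ i~ a~ ɔ~ k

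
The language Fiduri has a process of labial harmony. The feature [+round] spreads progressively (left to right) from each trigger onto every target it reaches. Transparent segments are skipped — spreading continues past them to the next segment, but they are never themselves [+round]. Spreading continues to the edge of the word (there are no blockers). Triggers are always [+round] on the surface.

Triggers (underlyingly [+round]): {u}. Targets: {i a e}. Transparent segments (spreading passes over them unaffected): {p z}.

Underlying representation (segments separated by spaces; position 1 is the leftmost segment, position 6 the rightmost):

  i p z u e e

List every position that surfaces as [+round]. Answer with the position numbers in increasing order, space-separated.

4 5 6

From /u/ at 4 rightward: 5 /e/ → [+round]; 6 /e/ → [+round]; word edge.
Target with no active source: position 1 stays [-round].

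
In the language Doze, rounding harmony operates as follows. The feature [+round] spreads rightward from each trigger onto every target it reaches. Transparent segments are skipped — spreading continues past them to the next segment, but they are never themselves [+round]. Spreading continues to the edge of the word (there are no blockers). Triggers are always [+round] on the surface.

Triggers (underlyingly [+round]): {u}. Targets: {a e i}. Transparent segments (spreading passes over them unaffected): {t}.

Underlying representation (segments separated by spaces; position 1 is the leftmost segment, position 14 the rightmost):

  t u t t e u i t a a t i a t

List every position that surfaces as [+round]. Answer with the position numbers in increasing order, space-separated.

2 5 6 7 9 10 12 13

From /u/ at 2 rightward: 3 /t/ transparent; 4 /t/ transparent; 5 /e/ → [+round]; 6 /u/ is itself a trigger — this domain ends here.
From /u/ at 6 rightward: 7 /i/ → [+round]; 8 /t/ transparent; 9 /a/ → [+round]; 10 /a/ → [+round]; 11 /t/ transparent; 12 /i/ → [+round]; 13 /a/ → [+round]; 14 /t/ transparent; word edge.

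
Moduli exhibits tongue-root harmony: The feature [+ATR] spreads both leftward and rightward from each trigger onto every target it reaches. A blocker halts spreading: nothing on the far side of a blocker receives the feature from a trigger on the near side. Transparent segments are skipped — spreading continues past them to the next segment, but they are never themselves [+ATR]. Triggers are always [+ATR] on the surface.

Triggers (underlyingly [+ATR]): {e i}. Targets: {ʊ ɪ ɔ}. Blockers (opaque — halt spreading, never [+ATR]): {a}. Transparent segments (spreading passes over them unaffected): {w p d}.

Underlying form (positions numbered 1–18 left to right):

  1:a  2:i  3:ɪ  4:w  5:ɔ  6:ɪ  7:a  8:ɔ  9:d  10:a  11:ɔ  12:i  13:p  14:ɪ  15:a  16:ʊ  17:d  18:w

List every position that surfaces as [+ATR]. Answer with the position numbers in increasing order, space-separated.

2 3 5 6 11 12 14

From /i/ at 2 rightward: 3 /ɪ/ → [+ATR]; 4 /w/ transparent; 5 /ɔ/ → [+ATR]; 6 /ɪ/ → [+ATR]; 7 /a/ blocks.
From /i/ at 2 leftward: 1 /a/ blocks.
From /i/ at 12 rightward: 13 /p/ transparent; 14 /ɪ/ → [+ATR]; 15 /a/ blocks.
From /i/ at 12 leftward: 11 /ɔ/ → [+ATR]; 10 /a/ blocks.
Targets with no active source: positions 8 16 stay [-ATR].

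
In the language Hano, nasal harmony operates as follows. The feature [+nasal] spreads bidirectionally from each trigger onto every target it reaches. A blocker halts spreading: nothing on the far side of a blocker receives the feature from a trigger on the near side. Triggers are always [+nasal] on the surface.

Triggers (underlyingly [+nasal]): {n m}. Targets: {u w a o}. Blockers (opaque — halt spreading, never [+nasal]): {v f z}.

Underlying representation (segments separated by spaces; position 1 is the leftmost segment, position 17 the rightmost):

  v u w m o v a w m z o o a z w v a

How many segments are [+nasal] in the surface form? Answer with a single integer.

7

From /m/ at 4 rightward: 5 /o/ → [+nasal]; 6 /v/ blocks.
From /m/ at 4 leftward: 3 /w/ → [+nasal]; 2 /u/ → [+nasal]; 1 /v/ blocks.
From /m/ at 9 rightward: 10 /z/ blocks.
From /m/ at 9 leftward: 8 /w/ → [+nasal]; 7 /a/ → [+nasal]; 6 /v/ blocks.
Targets with no active source: positions 11 12 13 15 17 stay [-nasal].
[+nasal] positions on the surface: 2 3 4 5 7 8 9.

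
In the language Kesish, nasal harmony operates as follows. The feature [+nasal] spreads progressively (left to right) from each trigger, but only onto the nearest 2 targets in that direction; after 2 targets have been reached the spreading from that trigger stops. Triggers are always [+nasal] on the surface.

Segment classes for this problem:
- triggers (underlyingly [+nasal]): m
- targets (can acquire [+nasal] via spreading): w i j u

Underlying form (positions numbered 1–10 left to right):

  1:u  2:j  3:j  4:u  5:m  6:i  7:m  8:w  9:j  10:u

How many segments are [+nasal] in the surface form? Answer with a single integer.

5

From /m/ at 5 rightward: 6 /i/ → [+nasal]; 7 /m/ is itself a trigger — this domain ends here.
From /m/ at 7 rightward: 8 /w/ → [+nasal]; 9 /j/ → [+nasal]; bound reached.
Targets with no active source: positions 1 2 3 4 10 stay [-nasal].
[+nasal] positions on the surface: 5 6 7 8 9.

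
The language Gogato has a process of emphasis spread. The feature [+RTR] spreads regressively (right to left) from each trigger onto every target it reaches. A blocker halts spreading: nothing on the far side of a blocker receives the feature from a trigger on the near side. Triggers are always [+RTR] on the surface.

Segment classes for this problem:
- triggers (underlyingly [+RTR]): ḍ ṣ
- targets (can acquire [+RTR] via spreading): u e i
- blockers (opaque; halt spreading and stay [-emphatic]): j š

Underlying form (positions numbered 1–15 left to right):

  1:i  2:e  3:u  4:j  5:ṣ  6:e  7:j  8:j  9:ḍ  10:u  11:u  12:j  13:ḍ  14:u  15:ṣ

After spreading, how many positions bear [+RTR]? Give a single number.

5

From /ṣ/ at 5 leftward: 4 /j/ blocks.
From /ḍ/ at 9 leftward: 8 /j/ blocks.
From /ḍ/ at 13 leftward: 12 /j/ blocks.
From /ṣ/ at 15 leftward: 14 /u/ → [+RTR]; 13 /ḍ/ is itself a trigger — this domain ends here.
Targets with no active source: positions 1 2 3 6 10 11 stay [-emphatic].
[+RTR] positions on the surface: 5 9 13 14 15.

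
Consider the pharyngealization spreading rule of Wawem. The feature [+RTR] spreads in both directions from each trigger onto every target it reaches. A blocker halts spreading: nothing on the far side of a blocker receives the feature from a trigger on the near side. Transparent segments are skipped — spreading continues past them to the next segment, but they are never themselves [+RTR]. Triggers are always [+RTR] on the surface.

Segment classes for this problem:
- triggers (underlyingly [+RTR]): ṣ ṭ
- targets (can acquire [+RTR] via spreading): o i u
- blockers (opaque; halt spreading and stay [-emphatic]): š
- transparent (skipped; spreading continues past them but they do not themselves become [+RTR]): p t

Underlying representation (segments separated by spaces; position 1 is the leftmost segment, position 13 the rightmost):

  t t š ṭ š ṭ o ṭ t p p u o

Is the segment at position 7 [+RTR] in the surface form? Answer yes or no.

From /ṭ/ at 4 rightward: 5 /š/ blocks.
From /ṭ/ at 4 leftward: 3 /š/ blocks.
From /ṭ/ at 6 rightward: 7 /o/ → [+RTR]; 8 /ṭ/ is itself a trigger — this domain ends here.
From /ṭ/ at 6 leftward: 5 /š/ blocks.
From /ṭ/ at 8 rightward: 9 /t/ transparent; 10 /p/ transparent; 11 /p/ transparent; 12 /u/ → [+RTR]; 13 /o/ → [+RTR]; word edge.
From /ṭ/ at 8 leftward: 7 /o/ → [+RTR]; 6 /ṭ/ is itself a trigger — this domain ends here.
[+RTR] positions on the surface: 4 6 7 8 12 13.

yes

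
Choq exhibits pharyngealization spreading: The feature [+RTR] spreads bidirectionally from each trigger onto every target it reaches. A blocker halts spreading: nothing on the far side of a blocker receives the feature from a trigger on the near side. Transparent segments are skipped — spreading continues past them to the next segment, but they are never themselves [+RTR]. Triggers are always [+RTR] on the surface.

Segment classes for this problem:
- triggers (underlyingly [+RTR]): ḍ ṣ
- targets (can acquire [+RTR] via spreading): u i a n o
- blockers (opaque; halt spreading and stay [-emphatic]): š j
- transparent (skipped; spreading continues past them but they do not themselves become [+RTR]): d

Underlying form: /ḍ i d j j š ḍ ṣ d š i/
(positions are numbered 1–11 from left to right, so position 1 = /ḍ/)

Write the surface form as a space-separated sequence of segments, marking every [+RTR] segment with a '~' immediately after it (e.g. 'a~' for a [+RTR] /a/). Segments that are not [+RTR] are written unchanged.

From /ḍ/ at 1 rightward: 2 /i/ → [+RTR]; 3 /d/ transparent; 4 /j/ blocks.
From /ḍ/ at 1 leftward: word edge.
From /ḍ/ at 7 rightward: 8 /ṣ/ is itself a trigger — this domain ends here.
From /ḍ/ at 7 leftward: 6 /š/ blocks.
From /ṣ/ at 8 rightward: 9 /d/ transparent; 10 /š/ blocks.
From /ṣ/ at 8 leftward: 7 /ḍ/ is itself a trigger — this domain ends here.
Target with no active source: position 11 stays [-emphatic].
[+RTR] positions on the surface: 1 2 7 8.

ḍ~ i~ d j j š ḍ~ ṣ~ d š i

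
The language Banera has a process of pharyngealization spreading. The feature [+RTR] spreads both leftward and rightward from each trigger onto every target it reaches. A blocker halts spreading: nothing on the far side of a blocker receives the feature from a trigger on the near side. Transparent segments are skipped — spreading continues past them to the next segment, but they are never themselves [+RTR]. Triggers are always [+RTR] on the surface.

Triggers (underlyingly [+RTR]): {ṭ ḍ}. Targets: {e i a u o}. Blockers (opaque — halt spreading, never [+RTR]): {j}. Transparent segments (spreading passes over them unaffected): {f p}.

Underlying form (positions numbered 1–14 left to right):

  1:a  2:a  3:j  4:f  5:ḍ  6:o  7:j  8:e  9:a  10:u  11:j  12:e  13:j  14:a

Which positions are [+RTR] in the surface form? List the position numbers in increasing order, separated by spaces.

5 6

From /ḍ/ at 5 rightward: 6 /o/ → [+RTR]; 7 /j/ blocks.
From /ḍ/ at 5 leftward: 4 /f/ transparent; 3 /j/ blocks.
Targets with no active source: positions 1 2 8 9 10 12 14 stay [-emphatic].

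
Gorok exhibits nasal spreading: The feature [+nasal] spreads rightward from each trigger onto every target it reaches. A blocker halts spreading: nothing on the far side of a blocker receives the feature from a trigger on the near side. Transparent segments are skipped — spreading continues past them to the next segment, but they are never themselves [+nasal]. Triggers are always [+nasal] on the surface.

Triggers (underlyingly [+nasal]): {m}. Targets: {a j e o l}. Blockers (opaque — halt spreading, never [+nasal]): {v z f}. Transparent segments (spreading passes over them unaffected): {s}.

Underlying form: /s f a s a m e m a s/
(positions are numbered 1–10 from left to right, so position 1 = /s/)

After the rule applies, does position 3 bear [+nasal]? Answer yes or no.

From /m/ at 6 rightward: 7 /e/ → [+nasal]; 8 /m/ is itself a trigger — this domain ends here.
From /m/ at 8 rightward: 9 /a/ → [+nasal]; 10 /s/ transparent; word edge.
Targets with no active source: positions 3 5 stay [-nasal].
[+nasal] positions on the surface: 6 7 8 9.

no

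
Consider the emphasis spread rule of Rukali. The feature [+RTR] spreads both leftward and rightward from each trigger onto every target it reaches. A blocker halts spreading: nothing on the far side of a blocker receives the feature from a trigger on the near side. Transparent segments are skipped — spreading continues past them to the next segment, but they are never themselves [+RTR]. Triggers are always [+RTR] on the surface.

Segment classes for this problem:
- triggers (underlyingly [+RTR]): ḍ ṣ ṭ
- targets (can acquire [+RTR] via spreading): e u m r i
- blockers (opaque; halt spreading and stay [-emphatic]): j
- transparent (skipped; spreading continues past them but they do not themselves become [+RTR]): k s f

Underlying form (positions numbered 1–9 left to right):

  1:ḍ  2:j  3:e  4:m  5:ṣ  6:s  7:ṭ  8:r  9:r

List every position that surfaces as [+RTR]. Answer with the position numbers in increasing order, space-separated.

From /ḍ/ at 1 rightward: 2 /j/ blocks.
From /ḍ/ at 1 leftward: word edge.
From /ṣ/ at 5 rightward: 6 /s/ transparent; 7 /ṭ/ is itself a trigger — this domain ends here.
From /ṣ/ at 5 leftward: 4 /m/ → [+RTR]; 3 /e/ → [+RTR]; 2 /j/ blocks.
From /ṭ/ at 7 rightward: 8 /r/ → [+RTR]; 9 /r/ → [+RTR]; word edge.
From /ṭ/ at 7 leftward: 6 /s/ transparent; 5 /ṣ/ is itself a trigger — this domain ends here.

1 3 4 5 7 8 9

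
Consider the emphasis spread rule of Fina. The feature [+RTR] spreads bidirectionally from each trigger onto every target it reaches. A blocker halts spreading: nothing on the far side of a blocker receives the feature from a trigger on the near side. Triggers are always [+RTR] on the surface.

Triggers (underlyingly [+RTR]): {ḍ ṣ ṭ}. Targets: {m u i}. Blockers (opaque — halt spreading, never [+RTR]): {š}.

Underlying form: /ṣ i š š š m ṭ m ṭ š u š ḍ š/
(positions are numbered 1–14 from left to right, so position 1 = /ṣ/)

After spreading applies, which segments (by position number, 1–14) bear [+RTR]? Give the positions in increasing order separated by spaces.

From /ṣ/ at 1 rightward: 2 /i/ → [+RTR]; 3 /š/ blocks.
From /ṣ/ at 1 leftward: word edge.
From /ṭ/ at 7 rightward: 8 /m/ → [+RTR]; 9 /ṭ/ is itself a trigger — this domain ends here.
From /ṭ/ at 7 leftward: 6 /m/ → [+RTR]; 5 /š/ blocks.
From /ṭ/ at 9 rightward: 10 /š/ blocks.
From /ṭ/ at 9 leftward: 8 /m/ → [+RTR]; 7 /ṭ/ is itself a trigger — this domain ends here.
From /ḍ/ at 13 rightward: 14 /š/ blocks.
From /ḍ/ at 13 leftward: 12 /š/ blocks.
Target with no active source: position 11 stays [-emphatic].

1 2 6 7 8 9 13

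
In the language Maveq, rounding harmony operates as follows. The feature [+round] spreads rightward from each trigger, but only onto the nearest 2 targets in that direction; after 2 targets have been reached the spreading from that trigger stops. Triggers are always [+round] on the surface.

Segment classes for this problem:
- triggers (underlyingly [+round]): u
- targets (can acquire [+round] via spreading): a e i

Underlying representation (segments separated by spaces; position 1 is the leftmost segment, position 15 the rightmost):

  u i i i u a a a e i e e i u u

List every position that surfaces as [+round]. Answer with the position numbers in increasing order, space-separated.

1 2 3 5 6 7 14 15

From /u/ at 1 rightward: 2 /i/ → [+round]; 3 /i/ → [+round]; bound reached.
From /u/ at 5 rightward: 6 /a/ → [+round]; 7 /a/ → [+round]; bound reached.
From /u/ at 14 rightward: 15 /u/ is itself a trigger — this domain ends here.
From /u/ at 15 rightward: word edge.
Targets with no active source: positions 4 8 9 10 11 12 13 stay [-round].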